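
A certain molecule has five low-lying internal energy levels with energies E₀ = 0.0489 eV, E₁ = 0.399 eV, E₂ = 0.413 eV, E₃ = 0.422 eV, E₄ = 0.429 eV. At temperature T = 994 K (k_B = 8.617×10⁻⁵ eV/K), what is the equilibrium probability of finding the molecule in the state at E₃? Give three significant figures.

0.0122

k_BT = 8.617×10⁻⁵ × 994 K = 0.085653 eV.
Eᵢ/kT = 0.57091, 4.6583, 4.8218, 4.9269, 5.0086.
Z = Σ e^(−Eᵢ/kT) = e^(−0.57091) + e^(−4.6583) + e^(−4.8218) + e^(−4.9269) + e^(−5.0086) = 0.56501 + 0.0094826 + 0.0080523 + 0.0072489 + 0.0066802 = 0.59647.
P₃ = e^(−E₃/kT) / Z = 0.0072489/0.59647 = 0.0122.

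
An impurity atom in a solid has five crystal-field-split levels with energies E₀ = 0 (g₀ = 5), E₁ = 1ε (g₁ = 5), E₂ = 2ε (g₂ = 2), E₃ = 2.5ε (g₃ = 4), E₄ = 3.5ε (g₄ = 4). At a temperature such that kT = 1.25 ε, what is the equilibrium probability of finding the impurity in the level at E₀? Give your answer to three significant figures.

0.593

Eᵢ/kT = 0, 0.80000, 1.6000, 2.0000, 2.8000.
Z = Σ gᵢe^(−Eᵢ/kT) = 5·e^(−0) + 5·e^(−0.80000) + 2·e^(−1.6000) + 4·e^(−2.0000) + 4·e^(−2.8000) = 5.0000 + 2.2466 + 0.40379 + 0.54134 + 0.24324 = 8.4350.
P₀ = g₀ e^(−E₀/kT) / Z = 5.0000/8.4350 = 0.593.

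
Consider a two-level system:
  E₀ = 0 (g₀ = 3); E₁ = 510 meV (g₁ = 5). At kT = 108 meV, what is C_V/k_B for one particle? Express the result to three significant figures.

Eᵢ/kT = 0, 4.7222.
Z = Σ gᵢe^(−Eᵢ/kT) = 3·e^(−0) + 5·e^(−4.7222) = 3.0000 + 0.044478 = 3.0445.
⟨E⟩ = 7.4507 meV, ⟨E²⟩ = 3799.9 meV².
C_V/k_B = (⟨E²⟩ − ⟨E⟩²)/(kT)² = (3799.9 − 55.513)/11664 = 0.321.

0.321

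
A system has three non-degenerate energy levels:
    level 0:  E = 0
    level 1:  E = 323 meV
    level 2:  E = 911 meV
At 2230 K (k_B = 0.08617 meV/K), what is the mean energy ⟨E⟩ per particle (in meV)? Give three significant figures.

k_BT = 0.08617 × 2230 K = 192.16 meV.
Eᵢ/kT = 0, 1.6809, 4.7408.
Z = Σ e^(−Eᵢ/kT) = e^(−0) + e^(−1.6809) + e^(−4.7408) = 1.0000 + 0.18621 + 0.0087317 = 1.1949.
⟨E⟩ = Σ Eᵢ e^(−Eᵢ/kT) / Z = (0·1.0000 + 323·0.18621 + 911·0.0087317) / 1.1949 = 57.0 meV.

57.0 meV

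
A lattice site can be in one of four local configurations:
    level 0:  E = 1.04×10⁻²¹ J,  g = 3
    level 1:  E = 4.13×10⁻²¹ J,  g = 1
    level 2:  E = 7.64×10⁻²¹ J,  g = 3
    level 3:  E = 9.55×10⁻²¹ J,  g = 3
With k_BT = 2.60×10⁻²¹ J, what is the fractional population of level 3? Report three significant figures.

0.0311

Eᵢ/kT = 0.40000, 1.5885, 2.9385, 3.6731.
Z = Σ gᵢe^(−Eᵢ/kT) = 3·e^(−0.40000) + 1·e^(−1.5885) + 3·e^(−2.9385) + 3·e^(−3.6731) = 2.0110 + 0.20423 + 0.15884 + 0.076193 = 2.4503.
P₃ = g₃ e^(−E₃/kT) / Z = 0.076193/2.4503 = 0.0311.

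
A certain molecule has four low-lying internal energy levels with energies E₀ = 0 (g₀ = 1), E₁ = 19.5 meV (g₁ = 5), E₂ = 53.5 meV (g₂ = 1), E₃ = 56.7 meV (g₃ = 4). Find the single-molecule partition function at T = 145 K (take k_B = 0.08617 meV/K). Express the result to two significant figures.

Z = 2.1

k_BT = 0.08617 × 145 K = 12.49 meV.
Eᵢ/kT = 0, 1.561, 4.283, 4.540.
Z = Σ gᵢe^(−Eᵢ/kT) = 1·e^(−0) + 5·e^(−1.561) + 1·e^(−4.283) + 4·e^(−4.540) = 1.000 + 1.050 + 0.01380 + 0.04269 = 2.106.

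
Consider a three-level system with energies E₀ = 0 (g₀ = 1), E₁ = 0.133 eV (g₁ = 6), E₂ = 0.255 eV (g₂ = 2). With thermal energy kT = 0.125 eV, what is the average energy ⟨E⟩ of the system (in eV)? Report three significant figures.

0.103 eV

Eᵢ/kT = 0, 1.0640, 2.0400.
Z = Σ gᵢe^(−Eᵢ/kT) = 1·e^(−0) + 6·e^(−1.0640) + 2·e^(−2.0400) = 1.0000 + 2.0704 + 0.26006 = 3.3305.
⟨E⟩ = Σ Eᵢ gᵢe^(−Eᵢ/kT) / Z = (0·1.0000 + 0.133·2.0704 + 0.255·0.26006) / 3.3305 = 0.103 eV.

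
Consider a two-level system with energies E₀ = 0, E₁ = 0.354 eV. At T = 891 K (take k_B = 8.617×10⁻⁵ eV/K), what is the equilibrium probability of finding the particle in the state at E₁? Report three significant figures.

k_BT = 8.617×10⁻⁵ × 891 K = 0.076777 eV.
Eᵢ/kT = 0, 4.6108.
Z = Σ e^(−Eᵢ/kT) = e^(−0) + e^(−4.6108) = 1.0000 + 0.0099439 = 1.0099.
P₁ = e^(−E₁/kT) / Z = 0.0099439/1.0099 = 0.00985.

0.00985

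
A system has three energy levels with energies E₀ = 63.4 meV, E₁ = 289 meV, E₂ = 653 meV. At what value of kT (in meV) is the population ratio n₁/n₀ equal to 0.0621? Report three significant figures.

n₁/n₀ = exp[−(E₁−E₀)/kT] = 0.0621.
⇒ (E₁−E₀)/kT = ln(1/0.0621) = ln(16.103) = 2.7790.
kT = 225.6 meV / 2.7790 = 81.2 meV.

81.2 meV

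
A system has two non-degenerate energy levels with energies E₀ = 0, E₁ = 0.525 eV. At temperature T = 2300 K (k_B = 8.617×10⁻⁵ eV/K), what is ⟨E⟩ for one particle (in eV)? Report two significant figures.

k_BT = 8.617×10⁻⁵ × 2300 K = 0.1982 eV.
Eᵢ/kT = 0, 2.649.
Z = Σ e^(−Eᵢ/kT) = e^(−0) + e^(−2.649) = 1.000 + 0.07072 = 1.071.
⟨E⟩ = Σ Eᵢ e^(−Eᵢ/kT) / Z = (0·1.000 + 0.525·0.07072) / 1.071 = 0.035 eV.

0.035 eV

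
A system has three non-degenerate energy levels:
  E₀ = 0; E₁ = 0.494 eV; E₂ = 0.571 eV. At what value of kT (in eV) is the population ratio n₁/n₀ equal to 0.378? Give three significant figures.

0.508 eV

n₁/n₀ = exp[−(E₁−E₀)/kT] = 0.378.
⇒ (E₁−E₀)/kT = ln(1/0.378) = ln(2.6455) = 0.97286.
kT = 0.494 eV / 0.97286 = 0.508 eV.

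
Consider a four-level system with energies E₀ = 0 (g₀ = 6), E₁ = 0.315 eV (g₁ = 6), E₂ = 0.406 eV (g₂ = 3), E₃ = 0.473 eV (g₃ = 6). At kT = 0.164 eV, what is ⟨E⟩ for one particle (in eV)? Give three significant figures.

Eᵢ/kT = 0, 1.9207, 2.4756, 2.8841.
Z = Σ gᵢe^(−Eᵢ/kT) = 6·e^(−0) + 6·e^(−1.9207) + 3·e^(−2.4756) + 6·e^(−2.8841) = 6.0000 + 0.87903 + 0.25234 + 0.33543 = 7.4668.
⟨E⟩ = Σ Eᵢ gᵢe^(−Eᵢ/kT) / Z = (0·6.0000 + 0.315·0.87903 + 0.406·0.25234 + 0.473·0.33543) / 7.4668 = 0.0721 eV.

0.0721 eV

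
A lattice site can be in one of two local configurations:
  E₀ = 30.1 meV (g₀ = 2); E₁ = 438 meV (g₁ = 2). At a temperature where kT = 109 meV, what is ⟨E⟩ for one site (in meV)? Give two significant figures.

40 meV

Eᵢ/kT = 0.2761, 4.018.
Z = Σ gᵢe^(−Eᵢ/kT) = 2·e^(−0.2761) + 2·e^(−4.018) = 1.517 + 0.03598 = 1.553.
⟨E⟩ = Σ Eᵢ gᵢe^(−Eᵢ/kT) / Z = (30.1·1.517 + 438·0.03598) / 1.553 = 40 meV.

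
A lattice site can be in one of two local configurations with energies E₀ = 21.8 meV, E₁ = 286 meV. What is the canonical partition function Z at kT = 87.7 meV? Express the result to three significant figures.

Eᵢ/kT = 0.24857, 3.2611.
Z = Σ e^(−Eᵢ/kT) = e^(−0.24857) + e^(−3.2611) = 0.77992 + 0.038346 = 0.81827.

Z = 0.818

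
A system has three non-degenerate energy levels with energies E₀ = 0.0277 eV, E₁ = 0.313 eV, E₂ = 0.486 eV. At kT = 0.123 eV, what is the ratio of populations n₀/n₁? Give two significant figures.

10

n₀/n₁ = exp[−(E₀−E₁)/kT] = exp(−(-0.2853 eV)/(0.123 eV)) = exp(2.320) = 10.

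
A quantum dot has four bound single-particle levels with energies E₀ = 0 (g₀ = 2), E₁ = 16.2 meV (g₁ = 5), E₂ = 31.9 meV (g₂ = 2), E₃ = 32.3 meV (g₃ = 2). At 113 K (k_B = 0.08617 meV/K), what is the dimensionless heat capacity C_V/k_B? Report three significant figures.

k_BT = 0.08617 × 113 K = 9.7372 meV.
Eᵢ/kT = 0, 1.6637, 3.2761, 3.3172.
Z = Σ gᵢe^(−Eᵢ/kT) = 2·e^(−0) + 5·e^(−1.6637) + 2·e^(−3.2761) + 2·e^(−3.3172) = 2.0000 + 0.94718 + 0.075551 + 0.072508 = 3.0952.
⟨E⟩ = 6.4928 meV, ⟨E²⟩ = 129.59 meV².
C_V/k_B = (⟨E²⟩ − ⟨E⟩²)/(kT)² = (129.59 − 42.156)/94.813 = 0.922.

0.922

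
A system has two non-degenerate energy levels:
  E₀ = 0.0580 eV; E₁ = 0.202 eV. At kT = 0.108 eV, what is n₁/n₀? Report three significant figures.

0.264

n₁/n₀ = exp[−(E₁−E₀)/kT] = exp(−(0.1440 eV)/(0.108 eV)) = exp(-1.3333) = 0.264.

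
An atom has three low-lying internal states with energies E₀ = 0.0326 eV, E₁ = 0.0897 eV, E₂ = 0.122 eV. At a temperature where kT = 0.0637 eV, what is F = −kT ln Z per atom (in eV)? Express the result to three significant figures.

Eᵢ/kT = 0.51177, 1.4082, 1.9152.
Z = Σ e^(−Eᵢ/kT) = e^(−0.51177) + e^(−1.4082) + e^(−1.9152) = 0.59943 + 0.24458 + 0.14731 = 0.99132.
F = −kT ln Z = −0.0637 × ln(0.99132) = −0.0637 × -0.0087179 = 0.000555 eV.

0.000555 eV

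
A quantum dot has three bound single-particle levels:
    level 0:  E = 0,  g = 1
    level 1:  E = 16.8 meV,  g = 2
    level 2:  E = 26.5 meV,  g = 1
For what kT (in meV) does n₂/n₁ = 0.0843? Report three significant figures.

n₂/n₁ = (g₂/g₁) exp[−(E₂−E₁)/kT] = 0.0843.
⇒ (E₂−E₁)/kT = ln((1/2)/0.0843) = ln(5.9312) = 1.7802.
kT = 9.7 meV / 1.7802 = 5.45 meV.

5.45 meV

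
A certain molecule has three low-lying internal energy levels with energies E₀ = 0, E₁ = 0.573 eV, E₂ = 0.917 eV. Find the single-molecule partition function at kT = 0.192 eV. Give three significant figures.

Z = 1.06

Eᵢ/kT = 0, 2.9844, 4.7760.
Z = Σ e^(−Eᵢ/kT) = e^(−0) + e^(−2.9844) + e^(−4.7760) = 1.0000 + 0.050570 + 0.0084297 = 1.0590.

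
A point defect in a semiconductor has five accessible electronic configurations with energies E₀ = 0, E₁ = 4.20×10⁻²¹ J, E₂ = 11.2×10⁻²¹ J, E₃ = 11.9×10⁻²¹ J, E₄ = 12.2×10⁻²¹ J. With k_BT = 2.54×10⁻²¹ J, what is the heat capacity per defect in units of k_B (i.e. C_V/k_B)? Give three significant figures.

0.806

Eᵢ/kT = 0, 1.6535, 4.4094, 4.6850, 4.8031.
Z = Σ e^(−Eᵢ/kT) = e^(−0) + e^(−1.6535) + e^(−4.4094) + e^(−4.6850) + e^(−4.8031) = 1.0000 + 0.19138 + 0.012162 + 0.0092327 + 0.0082043 = 1.2210.
⟨E⟩ = 0.94183, ⟨E²⟩ = 6.0853.
C_V/k_B = (⟨E²⟩ − ⟨E⟩²)/(kT)² = (6.0853 − 0.88704)/6.4516 = 0.806.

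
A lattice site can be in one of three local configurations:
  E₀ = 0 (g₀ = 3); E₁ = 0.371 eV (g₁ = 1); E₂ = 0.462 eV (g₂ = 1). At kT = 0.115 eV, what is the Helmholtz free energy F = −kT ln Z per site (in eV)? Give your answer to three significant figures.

Eᵢ/kT = 0, 3.2261, 4.0174.
Z = Σ gᵢe^(−Eᵢ/kT) = 3·e^(−0) + 1·e^(−3.2261) + 1·e^(−4.0174) = 3.0000 + 0.039712 + 0.018000 = 3.0577.
F = −kT ln Z = −0.115 × ln(3.0577) = −0.115 × 1.1177 = -0.129 eV.

-0.129 eV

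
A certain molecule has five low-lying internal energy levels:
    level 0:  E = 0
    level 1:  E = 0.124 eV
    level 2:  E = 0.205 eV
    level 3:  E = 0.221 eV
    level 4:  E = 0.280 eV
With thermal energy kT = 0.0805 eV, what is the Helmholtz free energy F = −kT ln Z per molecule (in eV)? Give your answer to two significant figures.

Eᵢ/kT = 0, 1.540, 2.547, 2.745, 3.478.
Z = Σ e^(−Eᵢ/kT) = e^(−0) + e^(−1.540) + e^(−2.547) + e^(−2.745) + e^(−3.478) = 1.000 + 0.2144 + 0.07832 + 0.06425 + 0.03087 = 1.388.
F = −kT ln Z = −0.0805 × ln(1.388) = −0.0805 × 0.3279 = -0.026 eV.

-0.026 eV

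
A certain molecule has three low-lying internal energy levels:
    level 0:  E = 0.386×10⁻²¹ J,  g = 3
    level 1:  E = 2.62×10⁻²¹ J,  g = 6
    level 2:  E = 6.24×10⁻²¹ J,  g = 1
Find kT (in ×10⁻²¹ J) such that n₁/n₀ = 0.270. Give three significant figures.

n₁/n₀ = (g₁/g₀) exp[−(E₁−E₀)/kT] = 0.270.
⇒ (E₁−E₀)/kT = ln((6/3)/0.270) = ln(7.4074) = 2.0025.
kT = 2.234 ×10⁻²¹ J / 2.0025 = 1.12 ×10⁻²¹ J.

1.12 ×10⁻²¹ J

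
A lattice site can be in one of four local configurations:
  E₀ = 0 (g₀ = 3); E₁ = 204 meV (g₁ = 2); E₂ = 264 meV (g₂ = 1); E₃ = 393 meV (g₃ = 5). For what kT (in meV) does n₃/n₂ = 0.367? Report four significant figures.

n₃/n₂ = (g₃/g₂) exp[−(E₃−E₂)/kT] = 0.367.
⇒ (E₃−E₂)/kT = ln((5/1)/0.367) = ln(13.6240) = 2.61183.
kT = 129 meV / 2.61183 = 49.39 meV.

49.39 meV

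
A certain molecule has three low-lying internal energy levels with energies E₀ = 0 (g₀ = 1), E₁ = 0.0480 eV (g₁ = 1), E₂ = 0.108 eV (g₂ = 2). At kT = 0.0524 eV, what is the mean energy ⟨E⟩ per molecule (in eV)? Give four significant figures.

0.02823 eV

Eᵢ/kT = 0, 0.916031, 2.06107.
Z = Σ gᵢe^(−Eᵢ/kT) = 1·e^(−0) + 1·e^(−0.916031) + 2·e^(−2.06107) = 1.00000 + 0.400104 + 0.254635 = 1.65474.
⟨E⟩ = Σ Eᵢ gᵢe^(−Eᵢ/kT) / Z = (0·1.00000 + 0.0480·0.400104 + 0.108·0.254635) / 1.65474 = 0.02823 eV.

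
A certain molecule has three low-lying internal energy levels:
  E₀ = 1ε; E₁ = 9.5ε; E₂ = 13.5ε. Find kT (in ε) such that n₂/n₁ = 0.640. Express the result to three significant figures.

8.96 ε

n₂/n₁ = exp[−(E₂−E₁)/kT] = 0.640.
⇒ (E₂−E₁)/kT = ln(1/0.640) = ln(1.5625) = 0.44629.
kT = 4.0ε / 0.44629 = 8.96 ε.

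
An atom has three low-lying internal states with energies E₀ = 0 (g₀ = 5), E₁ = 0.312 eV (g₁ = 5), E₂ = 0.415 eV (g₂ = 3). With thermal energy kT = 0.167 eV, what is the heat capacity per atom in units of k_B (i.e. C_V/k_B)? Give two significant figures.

Eᵢ/kT = 0, 1.868, 2.485.
Z = Σ gᵢe^(−Eᵢ/kT) = 5·e^(−0) + 5·e^(−1.868) + 3·e^(−2.485) = 5.000 + 0.7722 + 0.2500 = 6.022.
⟨E⟩ = 0.05724 eV, ⟨E²⟩ = 0.01963 eV².
C_V/k_B = (⟨E²⟩ − ⟨E⟩²)/(kT)² = (0.01963 − 0.003276)/0.02789 = 0.59.

0.59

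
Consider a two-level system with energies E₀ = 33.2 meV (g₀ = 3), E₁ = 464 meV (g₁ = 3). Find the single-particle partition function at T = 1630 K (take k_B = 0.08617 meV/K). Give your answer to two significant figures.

Z = 2.5

k_BT = 0.08617 × 1630 K = 140.5 meV.
Eᵢ/kT = 0.2363, 3.302.
Z = Σ gᵢe^(−Eᵢ/kT) = 3·e^(−0.2363) + 3·e^(−3.302) = 2.369 + 0.1104 = 2.479.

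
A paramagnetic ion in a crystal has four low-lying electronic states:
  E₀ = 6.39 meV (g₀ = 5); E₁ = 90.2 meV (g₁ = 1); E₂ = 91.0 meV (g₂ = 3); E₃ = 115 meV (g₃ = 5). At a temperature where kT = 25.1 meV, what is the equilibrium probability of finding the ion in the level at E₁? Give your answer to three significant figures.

0.00682

Eᵢ/kT = 0.25458, 3.5936, 3.6255, 4.5817.
Z = Σ gᵢe^(−Eᵢ/kT) = 5·e^(−0.25458) + 1·e^(−3.5936) + 3·e^(−3.6255) + 5·e^(−4.5817) = 3.8762 + 0.027499 + 0.079907 + 0.051187 = 4.0348.
P₁ = g₁ e^(−E₁/kT) / Z = 0.027499/4.0348 = 0.00682.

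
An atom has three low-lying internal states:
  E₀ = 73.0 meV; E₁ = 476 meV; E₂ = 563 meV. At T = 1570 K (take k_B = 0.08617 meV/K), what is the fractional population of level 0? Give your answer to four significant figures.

0.9280

k_BT = 0.08617 × 1570 K = 135.287 meV.
Eᵢ/kT = 0.539594, 3.51845, 4.16152.
Z = Σ e^(−Eᵢ/kT) = e^(−0.539594) + e^(−3.51845) + e^(−4.16152) = 0.582985 + 0.0296453 + 0.0155839 = 0.628214.
P₀ = e^(−E₀/kT) / Z = 0.582985/0.628214 = 0.9280.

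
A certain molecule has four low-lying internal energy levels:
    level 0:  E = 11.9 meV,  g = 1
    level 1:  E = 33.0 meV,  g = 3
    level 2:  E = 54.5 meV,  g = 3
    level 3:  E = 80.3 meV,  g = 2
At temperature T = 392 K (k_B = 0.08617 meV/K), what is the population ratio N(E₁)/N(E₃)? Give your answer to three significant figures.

6.08

k_BT = 0.08617 × 392 K = 33.779 meV.
n₁/n₃ = (g₁/g₃) exp[−(E₁−E₃)/kT] = (3/2) × exp(−(-47.3 meV)/(33.779 meV)) = (3/2) × exp(1.4003) = 6.08.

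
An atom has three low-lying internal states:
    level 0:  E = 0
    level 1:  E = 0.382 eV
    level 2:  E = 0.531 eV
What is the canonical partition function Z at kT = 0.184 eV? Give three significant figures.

Eᵢ/kT = 0, 2.0761, 2.8859.
Z = Σ e^(−Eᵢ/kT) = e^(−0) + e^(−2.0761) + e^(−2.8859) = 1.0000 + 0.12542 + 0.055805 = 1.1812.

Z = 1.18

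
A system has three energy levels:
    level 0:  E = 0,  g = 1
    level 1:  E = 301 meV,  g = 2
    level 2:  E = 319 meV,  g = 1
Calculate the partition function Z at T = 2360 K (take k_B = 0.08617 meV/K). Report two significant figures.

k_BT = 0.08617 × 2360 K = 203.4 meV.
Eᵢ/kT = 0, 1.480, 1.568.
Z = Σ gᵢe^(−Eᵢ/kT) = 1·e^(−0) + 2·e^(−1.480) + 1·e^(−1.568) = 1.000 + 0.4553 + 0.2085 = 1.664.

Z = 1.7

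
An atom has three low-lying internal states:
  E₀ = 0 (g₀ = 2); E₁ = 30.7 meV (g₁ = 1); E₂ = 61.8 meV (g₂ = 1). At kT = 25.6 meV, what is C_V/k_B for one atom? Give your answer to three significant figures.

Eᵢ/kT = 0, 1.1992, 2.4141.
Z = Σ gᵢe^(−Eᵢ/kT) = 2·e^(−0) + 1·e^(−1.1992) + 1·e^(−2.4141) = 2.0000 + 0.30144 + 0.089448 = 2.3909.
⟨E⟩ = 6.1826 meV, ⟨E²⟩ = 261.71 meV².
C_V/k_B = (⟨E²⟩ − ⟨E⟩²)/(kT)² = (261.71 − 38.225)/655.36 = 0.341.

0.341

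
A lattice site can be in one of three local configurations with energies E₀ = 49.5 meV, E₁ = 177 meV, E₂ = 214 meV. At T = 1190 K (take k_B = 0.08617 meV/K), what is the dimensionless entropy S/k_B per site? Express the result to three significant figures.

0.856

k_BT = 0.08617 × 1190 K = 102.54 meV.
Eᵢ/kT = 0.48274, 1.7262, 2.0870.
Z = Σ e^(−Eᵢ/kT) = e^(−0.48274) + e^(−1.7262) + e^(−2.0870) = 0.61709 + 0.17796 + 0.12406 = 0.91911.
⟨E⟩ = Σ EᵢPᵢ = 96.391 meV.
S/k_B = ln Z + ⟨E⟩/kT = ln(0.91911) + 96.391/102.54 = -0.084349 + 0.94003 = 0.856.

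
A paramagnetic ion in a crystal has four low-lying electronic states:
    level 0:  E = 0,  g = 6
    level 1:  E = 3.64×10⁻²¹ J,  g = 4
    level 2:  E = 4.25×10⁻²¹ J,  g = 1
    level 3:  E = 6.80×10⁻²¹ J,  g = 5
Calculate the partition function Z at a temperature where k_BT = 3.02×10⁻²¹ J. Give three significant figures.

Eᵢ/kT = 0, 1.2053, 1.4073, 2.2517.
Z = Σ gᵢe^(−Eᵢ/kT) = 6·e^(−0) + 4·e^(−1.2053) + 1·e^(−1.4073) + 5·e^(−2.2517) = 6.0000 + 1.1984 + 0.24480 + 0.52610 = 7.9693.

Z = 7.97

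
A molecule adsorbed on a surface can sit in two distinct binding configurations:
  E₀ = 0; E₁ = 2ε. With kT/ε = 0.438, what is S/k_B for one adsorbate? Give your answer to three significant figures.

0.0573

Eᵢ/kT = 0, 4.5662.
Z = Σ e^(−Eᵢ/kT) = e^(−0) + e^(−4.5662) = 1.0000 + 0.010397 = 1.0104.
⟨E⟩ = Σ EᵢPᵢ = 0.020580 ε.
S/k_B = ln Z + ⟨E⟩/kT = ln(1.0104) + 0.020580/0.438 = 0.010346 + 0.046986 = 0.0573.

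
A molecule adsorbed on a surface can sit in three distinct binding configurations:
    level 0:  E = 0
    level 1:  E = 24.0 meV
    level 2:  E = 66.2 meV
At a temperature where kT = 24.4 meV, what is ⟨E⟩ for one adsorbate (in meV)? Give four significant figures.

9.280 meV

Eᵢ/kT = 0, 0.983607, 2.71311.
Z = Σ e^(−Eᵢ/kT) = e^(−0) + e^(−0.983607) + e^(−2.71311) = 1.00000 + 0.373960 + 0.0663302 = 1.44029.
⟨E⟩ = Σ Eᵢ e^(−Eᵢ/kT) / Z = (0·1.00000 + 24.0·0.373960 + 66.2·0.0663302) / 1.44029 = 9.280 meV.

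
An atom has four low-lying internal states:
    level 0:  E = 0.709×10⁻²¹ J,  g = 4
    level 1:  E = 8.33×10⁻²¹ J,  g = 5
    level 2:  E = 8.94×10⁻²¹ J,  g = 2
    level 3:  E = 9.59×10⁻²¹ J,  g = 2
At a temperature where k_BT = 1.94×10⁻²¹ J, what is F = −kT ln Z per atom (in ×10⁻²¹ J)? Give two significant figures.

-2.1 ×10⁻²¹ J

Eᵢ/kT = 0.3655, 4.294, 4.608, 4.943.
Z = Σ gᵢe^(−Eᵢ/kT) = 4·e^(−0.3655) + 5·e^(−4.294) + 2·e^(−4.608) + 2·e^(−4.943) = 2.775 + 0.06825 + 0.01994 + 0.01427 = 2.877.
F = −kT ln Z = −1.94 × ln(2.877) = −1.94 × 1.057 = -2.1 ×10⁻²¹ J.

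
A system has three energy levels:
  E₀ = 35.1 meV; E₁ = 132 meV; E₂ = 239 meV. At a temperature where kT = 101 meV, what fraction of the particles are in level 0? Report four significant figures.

0.6597

Eᵢ/kT = 0.347525, 1.30693, 2.36634.
Z = Σ e^(−Eᵢ/kT) = e^(−0.347525) + e^(−1.30693) + e^(−2.36634) = 0.706434 + 0.270650 + 0.0938235 = 1.07091.
P₀ = e^(−E₀/kT) / Z = 0.706434/1.07091 = 0.6597.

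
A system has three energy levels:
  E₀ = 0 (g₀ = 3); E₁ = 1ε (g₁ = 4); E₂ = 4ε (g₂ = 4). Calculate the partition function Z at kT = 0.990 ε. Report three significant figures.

Eᵢ/kT = 0, 1.0101, 4.0404.
Z = Σ gᵢe^(−Eᵢ/kT) = 3·e^(−0) + 4·e^(−1.0101) + 4·e^(−4.0404) = 3.0000 + 1.4567 + 0.070362 = 4.5271.

Z = 4.53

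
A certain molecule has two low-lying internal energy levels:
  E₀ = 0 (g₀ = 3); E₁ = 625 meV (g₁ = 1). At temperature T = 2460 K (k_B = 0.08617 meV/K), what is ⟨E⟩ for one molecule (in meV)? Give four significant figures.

k_BT = 0.08617 × 2460 K = 211.978 meV.
Eᵢ/kT = 0, 2.94842.
Z = Σ gᵢe^(−Eᵢ/kT) = 3·e^(−0) + 1·e^(−2.94842) = 3.00000 + 0.0524225 = 3.05242.
⟨E⟩ = Σ Eᵢ gᵢe^(−Eᵢ/kT) / Z = (0·3.00000 + 625·0.0524225) / 3.05242 = 10.73 meV.

10.73 meV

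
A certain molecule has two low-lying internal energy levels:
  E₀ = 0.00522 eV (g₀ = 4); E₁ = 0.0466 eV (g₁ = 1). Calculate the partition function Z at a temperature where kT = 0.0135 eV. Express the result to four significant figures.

Eᵢ/kT = 0.386667, 3.45185.
Z = Σ gᵢe^(−Eᵢ/kT) = 4·e^(−0.386667) + 1·e^(−3.45185) = 2.71727 + 0.0316870 = 2.74896.

Z = 2.749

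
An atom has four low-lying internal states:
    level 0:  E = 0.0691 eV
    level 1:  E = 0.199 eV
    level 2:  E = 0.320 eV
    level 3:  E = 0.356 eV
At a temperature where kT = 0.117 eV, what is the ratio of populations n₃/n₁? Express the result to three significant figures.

0.261

n₃/n₁ = exp[−(E₃−E₁)/kT] = exp(−(0.157 eV)/(0.117 eV)) = exp(-1.3419) = 0.261.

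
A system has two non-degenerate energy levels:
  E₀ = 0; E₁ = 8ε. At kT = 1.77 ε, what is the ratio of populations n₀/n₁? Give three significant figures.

91.8

n₀/n₁ = exp[−(E₀−E₁)/kT] = exp(−(-8ε)/(1.77ε)) = exp(4.5198) = 91.8.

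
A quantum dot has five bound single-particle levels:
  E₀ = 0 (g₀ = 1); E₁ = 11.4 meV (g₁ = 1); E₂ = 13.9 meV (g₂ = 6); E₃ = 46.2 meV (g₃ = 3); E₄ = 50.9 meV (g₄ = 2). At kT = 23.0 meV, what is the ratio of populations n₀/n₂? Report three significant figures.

n₀/n₂ = (g₀/g₂) exp[−(E₀−E₂)/kT] = (1/6) × exp(−(-13.9 meV)/(23.0 meV)) = (1/6) × exp(0.60435) = 0.305.

0.305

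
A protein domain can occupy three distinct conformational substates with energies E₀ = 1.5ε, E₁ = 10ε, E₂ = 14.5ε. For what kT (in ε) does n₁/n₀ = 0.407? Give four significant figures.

n₁/n₀ = exp[−(E₁−E₀)/kT] = 0.407.
⇒ (E₁−E₀)/kT = ln(1/0.407) = ln(2.45700) = 0.898941.
kT = 8.5ε / 0.898941 = 9.456 ε.

9.456 ε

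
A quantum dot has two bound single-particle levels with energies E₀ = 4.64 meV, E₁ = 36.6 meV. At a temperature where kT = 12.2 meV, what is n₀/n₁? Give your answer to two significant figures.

14

n₀/n₁ = exp[−(E₀−E₁)/kT] = exp(−(-31.96 meV)/(12.2 meV)) = exp(2.620) = 14.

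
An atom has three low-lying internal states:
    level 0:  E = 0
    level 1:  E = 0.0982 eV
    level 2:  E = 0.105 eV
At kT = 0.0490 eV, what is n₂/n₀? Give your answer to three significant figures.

n₂/n₀ = exp[−(E₂−E₀)/kT] = exp(−(0.105 eV)/(0.0490 eV)) = exp(-2.1429) = 0.117.

0.117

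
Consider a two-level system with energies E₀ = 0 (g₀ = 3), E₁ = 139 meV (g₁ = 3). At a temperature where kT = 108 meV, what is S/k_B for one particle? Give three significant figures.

Eᵢ/kT = 0, 1.2870.
Z = Σ gᵢe^(−Eᵢ/kT) = 3·e^(−0) + 3·e^(−1.2870) = 3.0000 + 0.82829 = 3.8283.
⟨E⟩ = Σ EᵢPᵢ = 30.074 meV.
S/k_B = ln Z + ⟨E⟩/kT = ln(3.8283) + 30.074/108 = 1.3424 + 0.27846 = 1.62.

1.62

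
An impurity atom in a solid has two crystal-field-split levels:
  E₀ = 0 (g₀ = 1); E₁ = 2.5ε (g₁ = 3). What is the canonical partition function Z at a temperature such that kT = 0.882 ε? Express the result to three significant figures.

Eᵢ/kT = 0, 2.8345.
Z = Σ gᵢe^(−Eᵢ/kT) = 1·e^(−0) + 3·e^(−2.8345) = 1.0000 + 0.17624 = 1.1762.

Z = 1.18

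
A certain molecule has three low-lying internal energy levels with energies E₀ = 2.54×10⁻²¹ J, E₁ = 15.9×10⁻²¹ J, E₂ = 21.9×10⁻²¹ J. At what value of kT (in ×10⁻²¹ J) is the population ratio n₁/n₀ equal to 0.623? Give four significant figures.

28.23 ×10⁻²¹ J

n₁/n₀ = exp[−(E₁−E₀)/kT] = 0.623.
⇒ (E₁−E₀)/kT = ln(1/0.623) = ln(1.60514) = 0.473211.
kT = 13.36 ×10⁻²¹ J / 0.473211 = 28.23 ×10⁻²¹ J.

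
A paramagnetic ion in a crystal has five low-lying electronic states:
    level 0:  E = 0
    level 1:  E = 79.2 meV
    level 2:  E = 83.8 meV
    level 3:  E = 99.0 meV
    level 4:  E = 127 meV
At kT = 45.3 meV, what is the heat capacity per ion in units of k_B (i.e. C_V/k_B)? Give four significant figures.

0.9335

Eᵢ/kT = 0, 1.74834, 1.84989, 2.18543, 2.80353.
Z = Σ e^(−Eᵢ/kT) = e^(−0) + e^(−1.74834) + e^(−1.84989) + e^(−2.18543) + e^(−2.80353) = 1.00000 + 0.174063 + 0.157254 + 0.112429 + 0.0605958 = 1.50434.
⟨E⟩ = 30.4385 meV, ⟨E²⟩ = 2842.05 meV².
C_V/k_B = (⟨E²⟩ − ⟨E⟩²)/(kT)² = (2842.05 − 926.502)/2052.09 = 0.9335.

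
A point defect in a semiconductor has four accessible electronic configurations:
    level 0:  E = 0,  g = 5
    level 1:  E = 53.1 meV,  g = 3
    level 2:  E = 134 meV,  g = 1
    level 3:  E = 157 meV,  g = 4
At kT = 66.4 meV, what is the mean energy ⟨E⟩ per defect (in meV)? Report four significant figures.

Eᵢ/kT = 0, 0.799699, 2.01807, 2.36446.
Z = Σ gᵢe^(−Eᵢ/kT) = 5·e^(−0) + 3·e^(−0.799699) + 1·e^(−2.01807) + 4·e^(−2.36446) = 5.00000 + 1.34839 + 0.132912 + 0.376000 = 6.85730.
⟨E⟩ = Σ Eᵢ gᵢe^(−Eᵢ/kT) / Z = (0·5.00000 + 53.1·1.34839 + 134·0.132912 + 157·0.376000) / 6.85730 = 21.65 meV.

21.65 meV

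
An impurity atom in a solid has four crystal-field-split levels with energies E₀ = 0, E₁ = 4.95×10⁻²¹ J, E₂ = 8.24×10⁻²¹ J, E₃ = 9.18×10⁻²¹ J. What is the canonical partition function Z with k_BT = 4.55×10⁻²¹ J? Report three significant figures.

Z = 1.63

Eᵢ/kT = 0, 1.0879, 1.8110, 2.0176.
Z = Σ e^(−Eᵢ/kT) = e^(−0) + e^(−1.0879) + e^(−1.8110) + e^(−2.0176) = 1.0000 + 0.33692 + 0.16349 + 0.13297 = 1.6334.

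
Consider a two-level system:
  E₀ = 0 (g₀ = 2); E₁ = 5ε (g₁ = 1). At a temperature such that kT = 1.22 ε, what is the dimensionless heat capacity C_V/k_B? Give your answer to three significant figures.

0.137

Eᵢ/kT = 0, 4.0984.
Z = Σ gᵢe^(−Eᵢ/kT) = 2·e^(−0) + 1·e^(−4.0984) = 2.0000 + 0.016599 = 2.0166.
⟨E⟩ = 0.041156 ε, ⟨E²⟩ = 0.20578 ε².
C_V/k_B = (⟨E²⟩ − ⟨E⟩²)/(kT)² = (0.20578 − 0.0016938)/1.4884 = 0.137.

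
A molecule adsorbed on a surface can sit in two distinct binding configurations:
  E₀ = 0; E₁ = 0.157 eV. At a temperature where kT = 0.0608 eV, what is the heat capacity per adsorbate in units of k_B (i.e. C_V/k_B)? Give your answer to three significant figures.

Eᵢ/kT = 0, 2.5822.
Z = Σ e^(−Eᵢ/kT) = e^(−0) + e^(−2.5822) = 1.0000 + 0.075607 = 1.0756.
⟨E⟩ = 0.011036 eV, ⟨E²⟩ = 0.0017326 eV².
C_V/k_B = (⟨E²⟩ − ⟨E⟩²)/(kT)² = (0.0017326 − 0.00012179)/0.0036966 = 0.436.

0.436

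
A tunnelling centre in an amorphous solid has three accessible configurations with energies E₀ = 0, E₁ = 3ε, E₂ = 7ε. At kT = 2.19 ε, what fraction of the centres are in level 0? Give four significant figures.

0.7722

Eᵢ/kT = 0, 1.36986, 3.19635.
Z = Σ e^(−Eᵢ/kT) = e^(−0) + e^(−1.36986) + e^(−3.19635) = 1.00000 + 0.254143 + 0.0409113 = 1.29505.
P₀ = e^(−E₀/kT) / Z = 1.00000/1.29505 = 0.7722.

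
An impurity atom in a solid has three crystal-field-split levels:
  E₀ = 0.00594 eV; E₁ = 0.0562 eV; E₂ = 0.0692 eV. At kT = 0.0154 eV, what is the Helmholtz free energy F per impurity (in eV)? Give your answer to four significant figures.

0.005120 eV

Eᵢ/kT = 0.385714, 3.64935, 4.49351.
Z = Σ e^(−Eᵢ/kT) = e^(−0.385714) + e^(−3.64935) + e^(−4.49351) = 0.679965 + 0.0260080 + 0.0111813 = 0.717154.
F = −kT ln Z = −0.0154 × ln(0.717154) = −0.0154 × -0.332465 = 0.005120 eV.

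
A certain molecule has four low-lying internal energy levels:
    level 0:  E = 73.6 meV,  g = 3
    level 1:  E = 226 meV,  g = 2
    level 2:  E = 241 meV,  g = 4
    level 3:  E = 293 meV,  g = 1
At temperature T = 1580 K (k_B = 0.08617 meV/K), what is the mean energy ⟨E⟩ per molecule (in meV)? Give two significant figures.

k_BT = 0.08617 × 1580 K = 136.1 meV.
Eᵢ/kT = 0.5408, 1.661, 1.771, 2.153.
Z = Σ gᵢe^(−Eᵢ/kT) = 3·e^(−0.5408) + 2·e^(−1.661) + 4·e^(−1.771) + 1·e^(−2.153) = 1.747 + 0.3799 + 0.6807 + 0.1161 = 2.924.
⟨E⟩ = Σ Eᵢ gᵢe^(−Eᵢ/kT) / Z = (73.6·1.747 + 226·0.3799 + 241·0.6807 + 293·0.1161) / 2.924 = 140 meV.

140 meV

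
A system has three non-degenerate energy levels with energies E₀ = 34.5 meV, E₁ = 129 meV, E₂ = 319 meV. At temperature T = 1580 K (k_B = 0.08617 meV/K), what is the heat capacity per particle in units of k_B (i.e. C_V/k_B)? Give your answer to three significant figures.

k_BT = 0.08617 × 1580 K = 136.15 meV.
Eᵢ/kT = 0.25340, 0.94748, 2.3430.
Z = Σ e^(−Eᵢ/kT) = e^(−0.25340) + e^(−0.94748) + e^(−2.3430) = 0.77616 + 0.38772 + 0.096039 = 1.2599.
⟨E⟩ = 85.269 meV, ⟨E²⟩ = 13611 meV².
C_V/k_B = (⟨E²⟩ − ⟨E⟩²)/(kT)² = (13611 − 7270.8)/18537 = 0.342.

0.342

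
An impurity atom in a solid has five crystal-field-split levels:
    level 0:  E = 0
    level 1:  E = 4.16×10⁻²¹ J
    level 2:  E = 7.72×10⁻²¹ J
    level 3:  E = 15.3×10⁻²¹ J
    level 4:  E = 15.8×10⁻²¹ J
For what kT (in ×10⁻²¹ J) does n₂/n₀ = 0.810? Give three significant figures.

36.6 ×10⁻²¹ J

n₂/n₀ = exp[−(E₂−E₀)/kT] = 0.810.
⇒ (E₂−E₀)/kT = ln(1/0.810) = ln(1.2346) = 0.21075.
kT = 7.72 ×10⁻²¹ J / 0.21075 = 36.6 ×10⁻²¹ J.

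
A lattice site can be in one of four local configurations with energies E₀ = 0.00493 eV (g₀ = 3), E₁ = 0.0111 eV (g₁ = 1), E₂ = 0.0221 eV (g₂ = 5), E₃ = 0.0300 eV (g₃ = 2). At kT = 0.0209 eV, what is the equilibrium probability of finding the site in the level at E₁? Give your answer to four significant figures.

0.1137

Eᵢ/kT = 0.235885, 0.531100, 1.05742, 1.43541.
Z = Σ gᵢe^(−Eᵢ/kT) = 3·e^(−0.235885) + 1·e^(−0.531100) + 5·e^(−1.05742) + 2·e^(−1.43541) = 2.36961 + 0.587958 + 1.73675 + 0.476036 = 5.17035.
P₁ = g₁ e^(−E₁/kT) / Z = 0.587958/5.17035 = 0.1137.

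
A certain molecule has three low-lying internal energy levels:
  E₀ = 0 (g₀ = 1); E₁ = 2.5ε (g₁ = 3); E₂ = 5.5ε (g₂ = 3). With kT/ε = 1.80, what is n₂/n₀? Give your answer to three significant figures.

0.141

n₂/n₀ = (g₂/g₀) exp[−(E₂−E₀)/kT] = (3/1) × exp(−(5.5ε)/(1.80ε)) = (3/1) × exp(-3.0556) = 0.141.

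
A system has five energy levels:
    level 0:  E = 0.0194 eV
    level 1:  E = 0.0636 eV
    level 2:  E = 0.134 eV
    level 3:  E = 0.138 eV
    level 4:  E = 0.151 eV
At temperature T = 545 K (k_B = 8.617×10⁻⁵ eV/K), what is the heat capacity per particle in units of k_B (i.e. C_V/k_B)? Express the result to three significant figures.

0.798

k_BT = 8.617×10⁻⁵ × 545 K = 0.046963 eV.
Eᵢ/kT = 0.41309, 1.3543, 2.8533, 2.9385, 3.2153.
Z = Σ e^(−Eᵢ/kT) = e^(−0.41309) + e^(−1.3543) + e^(−2.8533) + e^(−2.9385) + e^(−3.2153) = 0.66160 + 0.25813 + 0.057654 + 0.052945 + 0.040143 = 1.0705.
⟨E⟩ = 0.047030 eV, ⟨E²⟩ = 0.0039719 eV².
C_V/k_B = (⟨E²⟩ − ⟨E⟩²)/(kT)² = (0.0039719 − 0.0022118)/0.0022055 = 0.798.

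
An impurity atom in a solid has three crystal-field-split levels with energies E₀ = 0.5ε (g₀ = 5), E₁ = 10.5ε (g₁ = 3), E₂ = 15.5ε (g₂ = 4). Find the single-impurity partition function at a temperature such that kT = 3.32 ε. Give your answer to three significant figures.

Eᵢ/kT = 0.15060, 3.1627, 4.6687.
Z = Σ gᵢe^(−Eᵢ/kT) = 5·e^(−0.15060) + 3·e^(−3.1627) + 4·e^(−4.6687) = 4.3010 + 0.12693 + 0.037538 = 4.4655.

Z = 4.47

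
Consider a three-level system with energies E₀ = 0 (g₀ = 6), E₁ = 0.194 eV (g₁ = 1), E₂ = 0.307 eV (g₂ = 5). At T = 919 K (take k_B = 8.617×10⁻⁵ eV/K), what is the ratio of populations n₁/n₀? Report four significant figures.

k_BT = 8.617×10⁻⁵ × 919 K = 0.0791902 eV.
n₁/n₀ = (g₁/g₀) exp[−(E₁−E₀)/kT] = (1/6) × exp(−(0.194 eV)/(0.0791902 eV)) = (1/6) × exp(-2.44980) = 0.01439.

0.01439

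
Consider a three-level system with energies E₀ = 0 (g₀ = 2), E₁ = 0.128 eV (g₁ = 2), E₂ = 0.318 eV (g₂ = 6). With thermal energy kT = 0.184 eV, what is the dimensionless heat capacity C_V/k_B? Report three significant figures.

Eᵢ/kT = 0, 0.69565, 1.7283.
Z = Σ gᵢe^(−Eᵢ/kT) = 2·e^(−0) + 2·e^(−0.69565) + 6·e^(−1.7283) = 2.0000 + 0.99750 + 1.0655 = 4.0630.
⟨E⟩ = 0.11482 eV, ⟨E²⟩ = 0.030542 eV².
C_V/k_B = (⟨E²⟩ − ⟨E⟩²)/(kT)² = (0.030542 − 0.013184)/0.033856 = 0.513.

0.513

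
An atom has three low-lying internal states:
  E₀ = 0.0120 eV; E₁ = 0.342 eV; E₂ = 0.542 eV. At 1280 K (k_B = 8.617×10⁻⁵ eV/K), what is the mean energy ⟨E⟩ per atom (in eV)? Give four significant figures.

0.03175 eV

k_BT = 8.617×10⁻⁵ × 1280 K = 0.110298 eV.
Eᵢ/kT = 0.108796, 3.10069, 4.91396.
Z = Σ e^(−Eᵢ/kT) = e^(−0.108796) + e^(−3.10069) + e^(−4.91396) = 0.896913 + 0.0450181 + 0.00734335 = 0.949274.
⟨E⟩ = Σ Eᵢ e^(−Eᵢ/kT) / Z = (0.0120·0.896913 + 0.342·0.0450181 + 0.542·0.00734335) / 0.949274 = 0.03175 eV.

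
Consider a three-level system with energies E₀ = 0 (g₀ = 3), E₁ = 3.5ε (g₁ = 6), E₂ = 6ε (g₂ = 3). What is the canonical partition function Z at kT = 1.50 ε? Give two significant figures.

Eᵢ/kT = 0, 2.333, 4.000.
Z = Σ gᵢe^(−Eᵢ/kT) = 3·e^(−0) + 6·e^(−2.333) + 3·e^(−4.000) = 3.000 + 0.5820 + 0.05495 = 3.637.

Z = 3.6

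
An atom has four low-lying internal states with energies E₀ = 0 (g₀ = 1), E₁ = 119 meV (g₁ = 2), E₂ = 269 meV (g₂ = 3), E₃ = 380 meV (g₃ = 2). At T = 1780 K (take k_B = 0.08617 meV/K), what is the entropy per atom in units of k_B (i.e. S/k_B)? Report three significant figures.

k_BT = 0.08617 × 1780 K = 153.38 meV.
Eᵢ/kT = 0, 0.77585, 1.7538, 2.4775.
Z = Σ gᵢe^(−Eᵢ/kT) = 1·e^(−0) + 2·e^(−0.77585) + 3·e^(−1.7538) + 2·e^(−2.4775) = 1.0000 + 0.92062 + 0.51934 + 0.16791 = 2.6079.
⟨E⟩ = Σ EᵢPᵢ = 120.04 meV.
S/k_B = ln Z + ⟨E⟩/kT = ln(2.6079) + 120.04/153.38 = 0.95855 + 0.78263 = 1.74.

1.74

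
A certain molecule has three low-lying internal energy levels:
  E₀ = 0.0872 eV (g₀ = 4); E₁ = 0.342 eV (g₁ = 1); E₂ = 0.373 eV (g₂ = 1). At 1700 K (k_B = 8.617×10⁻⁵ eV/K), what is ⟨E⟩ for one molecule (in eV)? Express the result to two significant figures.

k_BT = 8.617×10⁻⁵ × 1700 K = 0.1465 eV.
Eᵢ/kT = 0.5952, 2.334, 2.546.
Z = Σ gᵢe^(−Eᵢ/kT) = 4·e^(−0.5952) + 1·e^(−2.334) + 1·e^(−2.546) = 2.206 + 0.09691 + 0.07839 = 2.381.
⟨E⟩ = Σ Eᵢ gᵢe^(−Eᵢ/kT) / Z = (0.0872·2.206 + 0.342·0.09691 + 0.373·0.07839) / 2.381 = 0.11 eV.

0.11 eV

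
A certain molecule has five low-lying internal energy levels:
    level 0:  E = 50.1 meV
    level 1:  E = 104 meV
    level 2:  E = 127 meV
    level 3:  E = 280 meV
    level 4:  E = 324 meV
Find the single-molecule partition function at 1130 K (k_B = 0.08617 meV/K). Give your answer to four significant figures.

Z = 1.305

k_BT = 0.08617 × 1130 K = 97.3721 meV.
Eᵢ/kT = 0.514521, 1.06807, 1.30428, 2.87557, 3.32744.
Z = Σ e^(−Eᵢ/kT) = e^(−0.514521) + e^(−1.06807) + e^(−1.30428) + e^(−2.87557) + e^(−3.32744) = 0.597787 + 0.343671 + 0.271368 + 0.0563840 + 0.0358849 = 1.30509.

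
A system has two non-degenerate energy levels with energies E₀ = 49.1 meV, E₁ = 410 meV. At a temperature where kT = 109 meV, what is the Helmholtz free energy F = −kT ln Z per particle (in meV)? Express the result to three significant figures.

Eᵢ/kT = 0.45046, 3.7615.
Z = Σ e^(−Eᵢ/kT) = e^(−0.45046) + e^(−3.7615) = 0.63733 + 0.023249 = 0.66058.
F = −kT ln Z = −109 × ln(0.66058) = −109 × -0.41464 = 45.2 meV.

45.2 meV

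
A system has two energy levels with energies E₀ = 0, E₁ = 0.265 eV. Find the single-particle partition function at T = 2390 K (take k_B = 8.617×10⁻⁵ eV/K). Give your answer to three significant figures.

k_BT = 8.617×10⁻⁵ × 2390 K = 0.20595 eV.
Eᵢ/kT = 0, 1.2867.
Z = Σ e^(−Eᵢ/kT) = e^(−0) + e^(−1.2867) = 1.0000 + 0.27618 = 1.2762.

Z = 1.28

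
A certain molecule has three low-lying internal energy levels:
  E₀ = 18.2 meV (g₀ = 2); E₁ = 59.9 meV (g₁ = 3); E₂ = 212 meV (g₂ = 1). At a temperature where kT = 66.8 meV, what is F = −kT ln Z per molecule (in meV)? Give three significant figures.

-68.5 meV

Eᵢ/kT = 0.27246, 0.89671, 3.1737.
Z = Σ gᵢe^(−Eᵢ/kT) = 2·e^(−0.27246) + 3·e^(−0.89671) + 1·e^(−3.1737) = 1.5230 + 1.2237 + 0.041848 = 2.7885.
F = −kT ln Z = −66.8 × ln(2.7885) = −66.8 × 1.0255 = -68.5 meV.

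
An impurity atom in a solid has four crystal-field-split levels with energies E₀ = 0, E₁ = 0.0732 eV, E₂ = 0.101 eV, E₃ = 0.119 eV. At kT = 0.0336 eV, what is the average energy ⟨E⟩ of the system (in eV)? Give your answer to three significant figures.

Eᵢ/kT = 0, 2.1786, 3.0060, 3.5417.
Z = Σ e^(−Eᵢ/kT) = e^(−0) + e^(−2.1786) + e^(−3.0060) + e^(−3.5417) = 1.0000 + 0.11320 + 0.049489 + 0.028964 = 1.1917.
⟨E⟩ = Σ Eᵢ e^(−Eᵢ/kT) / Z = (0·1.0000 + 0.0732·0.11320 + 0.101·0.049489 + 0.119·0.028964) / 1.1917 = 0.0140 eV.

0.0140 eV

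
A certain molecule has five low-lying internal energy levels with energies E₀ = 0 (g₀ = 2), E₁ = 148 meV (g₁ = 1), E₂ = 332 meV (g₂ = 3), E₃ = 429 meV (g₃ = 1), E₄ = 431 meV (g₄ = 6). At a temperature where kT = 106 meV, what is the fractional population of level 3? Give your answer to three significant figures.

Eᵢ/kT = 0, 1.3962, 3.1321, 4.0472, 4.0660.
Z = Σ gᵢe^(−Eᵢ/kT) = 2·e^(−0) + 1·e^(−1.3962) + 3·e^(−3.1321) + 1·e^(−4.0472) + 6·e^(−4.0660) = 2.0000 + 0.24754 + 0.13088 + 0.017471 + 0.10288 = 2.4988.
P₃ = g₃ e^(−E₃/kT) / Z = 0.017471/2.4988 = 0.00699.

0.00699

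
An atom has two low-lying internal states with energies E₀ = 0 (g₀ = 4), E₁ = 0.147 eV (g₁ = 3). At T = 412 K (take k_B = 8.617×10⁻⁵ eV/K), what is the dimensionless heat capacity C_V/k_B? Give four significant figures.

k_BT = 8.617×10⁻⁵ × 412 K = 0.0355020 eV.
Eᵢ/kT = 0, 4.14061.
Z = Σ gᵢe^(−Eᵢ/kT) = 4·e^(−0) + 3·e^(−4.14061) = 4.00000 + 0.0477394 = 4.04774.
⟨E⟩ = 0.00173373 eV, ⟨E²⟩ = 0.000254858 eV².
C_V/k_B = (⟨E²⟩ − ⟨E⟩²)/(kT)² = (0.000254858 − 0.00000300582)/0.00126039 = 0.1998.

0.1998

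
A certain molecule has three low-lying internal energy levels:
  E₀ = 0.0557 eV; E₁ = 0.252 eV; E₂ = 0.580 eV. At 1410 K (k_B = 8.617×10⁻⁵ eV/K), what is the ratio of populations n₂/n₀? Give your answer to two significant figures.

0.013

k_BT = 8.617×10⁻⁵ × 1410 K = 0.1215 eV.
n₂/n₀ = exp[−(E₂−E₀)/kT] = exp(−(0.5243 eV)/(0.1215 eV)) = exp(-4.315) = 0.013.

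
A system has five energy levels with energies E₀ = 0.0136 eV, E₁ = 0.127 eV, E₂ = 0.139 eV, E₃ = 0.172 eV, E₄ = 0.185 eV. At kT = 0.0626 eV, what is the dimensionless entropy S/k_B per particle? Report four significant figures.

Eᵢ/kT = 0.217252, 2.02875, 2.22045, 2.74760, 2.95527.
Z = Σ e^(−Eᵢ/kT) = e^(−0.217252) + e^(−2.02875) + e^(−2.22045) + e^(−2.74760) + e^(−2.95527) = 0.804727 + 0.131500 + 0.108560 + 0.0640815 + 0.0520646 = 1.16093.
⟨E⟩ = Σ EᵢPᵢ = 0.0546016 eV.
S/k_B = ln Z + ⟨E⟩/kT = ln(1.16093) + 0.0546016/0.0626 = 0.149221 + 0.872230 = 1.021.

1.021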